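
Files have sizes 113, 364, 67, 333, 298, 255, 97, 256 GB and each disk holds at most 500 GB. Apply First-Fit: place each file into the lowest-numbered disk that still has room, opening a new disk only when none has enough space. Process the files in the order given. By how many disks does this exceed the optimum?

0

First-Fit: [113,364] [67,333,97] [298] [255] [256] → 5 disks.
5 files exceed 250 GB (half the capacity), and no two of those can share a disk, so at least 5 disks are needed.
So 5 is already optimal.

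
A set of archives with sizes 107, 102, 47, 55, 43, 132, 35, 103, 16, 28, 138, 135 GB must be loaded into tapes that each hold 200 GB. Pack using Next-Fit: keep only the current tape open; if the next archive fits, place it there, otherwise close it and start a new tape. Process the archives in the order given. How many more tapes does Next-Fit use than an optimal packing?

1

Next-Fit: [107] [102,47] [55,43] [132,35] [103,16,28] [138] [135] → 7 tapes.
6 archives exceed 100 GB (half the capacity), and no two of those can share a tape, so at least 6 tapes are needed.
An optimal packing achieves that bound: [138,55] [135,47,16] [132,43] [107,35,28] [103] [102] → 6 tapes.
Excess: 7 − 6 = 1.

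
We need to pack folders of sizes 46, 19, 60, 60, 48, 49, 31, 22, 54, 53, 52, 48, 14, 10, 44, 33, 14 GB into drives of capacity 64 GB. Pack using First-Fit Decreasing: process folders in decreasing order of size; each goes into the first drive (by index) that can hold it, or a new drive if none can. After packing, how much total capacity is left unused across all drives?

111

Sorted descending: 60, 60, 54, 53, 52, 49, 48, 48, 46, 44, 33, 31, 22, 19, 14, 14, 10.
drive 1: place 60 GB, 4 GB left
drive 2: place 60 GB, 4 GB left
drive 3: place 54 GB, 10 GB left
drive 4: place 53 GB, 11 GB left
drive 5: place 52 GB, 12 GB left
drive 6: place 49 GB, 15 GB left
drive 7: place 48 GB, 16 GB left
drive 8: place 48 GB, 16 GB left
drive 9: place 46 GB, 18 GB left
drive 10: place 44 GB, 20 GB left
drive 11: place 33 GB, 31 GB left
drive 11: place 31 GB, 0 GB left
drive 12: place 22 GB, 42 GB left
drive 10: place 19 GB, 1 GB left
drive 6: place 14 GB, 1 GB left
drive 7: place 14 GB, 2 GB left
drive 3: place 10 GB, 0 GB left
12 drives × 64 GB = 768 GB; used 657 GB; unused 111 GB.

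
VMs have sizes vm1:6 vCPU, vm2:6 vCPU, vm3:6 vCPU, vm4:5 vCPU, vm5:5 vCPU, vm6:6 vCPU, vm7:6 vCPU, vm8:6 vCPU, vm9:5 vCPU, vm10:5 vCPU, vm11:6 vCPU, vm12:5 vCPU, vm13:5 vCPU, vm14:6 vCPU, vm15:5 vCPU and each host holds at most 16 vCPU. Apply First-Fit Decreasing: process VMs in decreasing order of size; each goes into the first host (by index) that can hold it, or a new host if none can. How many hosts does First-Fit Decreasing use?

Sorted descending: 6, 6, 6, 6, 6, 6, 6, 6, 5, 5, 5, 5, 5, 5, 5.
host 1: place 6 vCPU, 10 vCPU left
host 1: place 6 vCPU, 4 vCPU left
host 2: place 6 vCPU, 10 vCPU left
host 2: place 6 vCPU, 4 vCPU left
host 3: place 6 vCPU, 10 vCPU left
host 3: place 6 vCPU, 4 vCPU left
host 4: place 6 vCPU, 10 vCPU left
host 4: place 6 vCPU, 4 vCPU left
host 5: place 5 vCPU, 11 vCPU left
host 5: place 5 vCPU, 6 vCPU left
host 5: place 5 vCPU, 1 vCPU left
host 6: place 5 vCPU, 11 vCPU left
host 6: place 5 vCPU, 6 vCPU left
host 6: place 5 vCPU, 1 vCPU left
host 7: place 5 vCPU, 11 vCPU left
Final hosts: [6,6] [6,6] [6,6] [6,6] [5,5,5] [5,5,5] [5].

7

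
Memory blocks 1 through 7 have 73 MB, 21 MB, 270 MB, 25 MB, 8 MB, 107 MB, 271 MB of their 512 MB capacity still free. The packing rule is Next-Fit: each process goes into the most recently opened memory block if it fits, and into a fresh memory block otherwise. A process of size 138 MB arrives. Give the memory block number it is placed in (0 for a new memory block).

Next-Fit only looks at memory block 7, which has 271 MB free.
138 MB fits there.

7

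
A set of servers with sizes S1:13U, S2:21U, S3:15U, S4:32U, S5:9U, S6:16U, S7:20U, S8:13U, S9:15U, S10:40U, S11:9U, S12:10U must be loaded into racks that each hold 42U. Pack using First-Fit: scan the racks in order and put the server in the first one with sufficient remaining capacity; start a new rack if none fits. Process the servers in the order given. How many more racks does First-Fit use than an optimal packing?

0

First-Fit: [13,21] [15,9,16] [32,9] [20,13] [15,10] [40] → 6 racks.
Total size 213U; any packing needs at least ⌈213/42⌉ = 6 racks.
So 6 is already optimal.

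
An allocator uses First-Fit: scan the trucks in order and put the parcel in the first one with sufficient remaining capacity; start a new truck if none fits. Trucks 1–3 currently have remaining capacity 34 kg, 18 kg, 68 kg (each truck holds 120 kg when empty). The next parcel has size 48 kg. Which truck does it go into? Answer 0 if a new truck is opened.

3

Trucks with room: truck 3 (68 kg).
The first with room is truck 3.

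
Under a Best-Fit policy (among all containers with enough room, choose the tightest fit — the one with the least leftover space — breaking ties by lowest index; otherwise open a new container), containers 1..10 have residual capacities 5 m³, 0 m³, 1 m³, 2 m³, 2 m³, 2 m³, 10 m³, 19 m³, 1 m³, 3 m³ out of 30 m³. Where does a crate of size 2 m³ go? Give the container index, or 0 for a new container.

4

Containers with room: container 1 (5 m³), container 4 (2 m³), container 5 (2 m³), container 6 (2 m³), container 7 (10 m³), container 8 (19 m³), container 10 (3 m³).
Tightest fit is container 4 with 2 m³ free.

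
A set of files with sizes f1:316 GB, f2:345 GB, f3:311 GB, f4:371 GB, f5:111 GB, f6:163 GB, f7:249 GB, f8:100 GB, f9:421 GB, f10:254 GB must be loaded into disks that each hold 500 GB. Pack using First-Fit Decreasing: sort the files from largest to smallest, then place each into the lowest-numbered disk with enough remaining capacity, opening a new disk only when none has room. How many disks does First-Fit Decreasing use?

Sorted descending: 421, 371, 345, 316, 311, 254, 249, 163, 111, 100.
Put 421 GB in disk 1; 79 GB remain.
Put 371 GB in disk 2; 129 GB remain.
Put 345 GB in disk 3; 155 GB remain.
Put 316 GB in disk 4; 184 GB remain.
Put 311 GB in disk 5; 189 GB remain.
Put 254 GB in disk 6; 246 GB remain.
Put 249 GB in disk 7; 251 GB remain.
Put 163 GB in disk 4; 21 GB remain.
Put 111 GB in disk 2; 18 GB remain.
Put 100 GB in disk 3; 55 GB remain.
Final disks: [421] [371,111] [345,100] [316,163] [311] [254] [249].

7 disks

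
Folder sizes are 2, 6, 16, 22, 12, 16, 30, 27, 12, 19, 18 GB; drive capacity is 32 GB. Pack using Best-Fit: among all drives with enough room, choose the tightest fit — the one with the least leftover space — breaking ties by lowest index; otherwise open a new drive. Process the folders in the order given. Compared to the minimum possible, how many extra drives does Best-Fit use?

Best-Fit: [2,6,16] [22] [12,16] [30] [27] [12,19] [18] → 7 drives.
Total size 180 GB; any packing needs at least ⌈180/32⌉ = 6 drives.
An optimal packing achieves that bound: [30,2] [27] [22,6] [19,12] [18,12] [16,16] → 6 drives.
Excess: 7 − 6 = 1.

1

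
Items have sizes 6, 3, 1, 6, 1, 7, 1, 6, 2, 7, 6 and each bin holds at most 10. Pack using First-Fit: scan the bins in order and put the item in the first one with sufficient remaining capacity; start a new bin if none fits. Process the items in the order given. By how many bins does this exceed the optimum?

First-Fit: [6,3,1] [6,1,1,2] [7] [6] [7] [6] → 6 bins.
6 items exceed 5 (half the capacity), and no two of those can share a bin, so at least 6 bins are needed.
So 6 is already optimal.

0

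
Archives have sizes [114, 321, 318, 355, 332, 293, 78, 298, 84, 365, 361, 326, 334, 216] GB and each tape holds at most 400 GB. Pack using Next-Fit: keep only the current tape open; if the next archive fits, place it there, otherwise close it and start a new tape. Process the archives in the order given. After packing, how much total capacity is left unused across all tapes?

tape 1: place 114 GB, 286 GB left
tape 2: place 321 GB, 79 GB left
tape 3: place 318 GB, 82 GB left
tape 4: place 355 GB, 45 GB left
tape 5: place 332 GB, 68 GB left
tape 6: place 293 GB, 107 GB left
tape 6: place 78 GB, 29 GB left
tape 7: place 298 GB, 102 GB left
tape 7: place 84 GB, 18 GB left
tape 8: place 365 GB, 35 GB left
tape 9: place 361 GB, 39 GB left
tape 10: place 326 GB, 74 GB left
tape 11: place 334 GB, 66 GB left
tape 12: place 216 GB, 184 GB left
12 tapes × 400 GB = 4800 GB; used 3795 GB; unused 1005 GB.

1005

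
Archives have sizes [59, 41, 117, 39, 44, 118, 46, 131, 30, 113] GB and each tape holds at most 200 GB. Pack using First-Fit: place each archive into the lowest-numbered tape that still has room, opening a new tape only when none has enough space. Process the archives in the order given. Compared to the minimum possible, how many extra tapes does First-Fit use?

First-Fit: [59,41,39,44] [117,46,30] [118] [131] [113] → 5 tapes.
Total size 738 GB; any packing needs at least ⌈738/200⌉ = 4 tapes.
An optimal packing achieves that bound: [131,59] [118,46,30] [117,44,39] [113,41] → 4 tapes.
Excess: 5 − 4 = 1.

1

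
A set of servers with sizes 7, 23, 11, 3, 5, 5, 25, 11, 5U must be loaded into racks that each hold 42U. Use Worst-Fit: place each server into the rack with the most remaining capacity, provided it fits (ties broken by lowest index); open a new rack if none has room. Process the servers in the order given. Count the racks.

3

7U → rack 1 (remaining 35U)
23U → rack 1 (remaining 12U)
11U → rack 1 (remaining 1U)
3U → rack 2 (remaining 39U)
5U → rack 2 (remaining 34U)
5U → rack 2 (remaining 29U)
25U → rack 2 (remaining 4U)
11U → rack 3 (remaining 31U)
5U → rack 3 (remaining 26U)
Final racks: [7,23,11] [3,5,5,25] [11,5].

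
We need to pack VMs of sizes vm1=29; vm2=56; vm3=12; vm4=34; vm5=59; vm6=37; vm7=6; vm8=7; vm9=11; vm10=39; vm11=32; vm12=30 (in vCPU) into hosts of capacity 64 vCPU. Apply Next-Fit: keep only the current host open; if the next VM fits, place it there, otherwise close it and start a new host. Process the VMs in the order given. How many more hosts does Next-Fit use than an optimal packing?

Next-Fit: [29] [56] [12,34] [59] [37,6,7,11] [39] [32,30] → 7 hosts.
Total size 352 vCPU; any packing needs at least ⌈352/64⌉ = 6 hosts.
An optimal packing achieves that bound: [59] [56,7] [39,12,11] [37,6] [34,30] [32,29] → 6 hosts.
Excess: 7 − 6 = 1.

1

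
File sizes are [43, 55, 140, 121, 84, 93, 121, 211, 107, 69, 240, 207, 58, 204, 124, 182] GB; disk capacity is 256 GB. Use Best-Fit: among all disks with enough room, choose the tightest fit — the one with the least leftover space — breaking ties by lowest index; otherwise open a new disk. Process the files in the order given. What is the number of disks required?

10 disks

Put 43 GB in disk 1; 213 GB remain.
Put 55 GB in disk 1; 158 GB remain.
Put 140 GB in disk 1; 18 GB remain.
Put 121 GB in disk 2; 135 GB remain.
Put 84 GB in disk 2; 51 GB remain.
Put 93 GB in disk 3; 163 GB remain.
Put 121 GB in disk 3; 42 GB remain.
Put 211 GB in disk 4; 45 GB remain.
Put 107 GB in disk 5; 149 GB remain.
Put 69 GB in disk 5; 80 GB remain.
Put 240 GB in disk 6; 16 GB remain.
Put 207 GB in disk 7; 49 GB remain.
Put 58 GB in disk 5; 22 GB remain.
Put 204 GB in disk 8; 52 GB remain.
Put 124 GB in disk 9; 132 GB remain.
Put 182 GB in disk 10; 74 GB remain.
Final disks: [43,55,140] [121,84] [93,121] [211] [107,69,58] [240] [207] [204] [124] [182].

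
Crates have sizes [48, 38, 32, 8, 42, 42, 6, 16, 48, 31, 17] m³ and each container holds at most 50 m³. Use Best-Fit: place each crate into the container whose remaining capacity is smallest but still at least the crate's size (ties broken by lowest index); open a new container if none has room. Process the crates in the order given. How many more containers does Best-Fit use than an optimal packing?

Best-Fit: [48] [38,8] [32,16] [42,6] [42] [48] [31,17] → 7 containers.
Total size 328 m³; any packing needs at least ⌈328/50⌉ = 7 containers.
So 7 is already optimal.

0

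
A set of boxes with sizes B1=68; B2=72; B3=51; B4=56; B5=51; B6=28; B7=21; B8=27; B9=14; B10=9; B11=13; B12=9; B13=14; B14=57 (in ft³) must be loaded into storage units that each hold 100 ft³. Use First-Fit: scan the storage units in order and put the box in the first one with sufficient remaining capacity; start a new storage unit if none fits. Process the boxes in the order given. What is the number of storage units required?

6 storage units

storage unit 1: place B1 (68 ft³), 32 ft³ left
storage unit 2: place B2 (72 ft³), 28 ft³ left
storage unit 3: place B3 (51 ft³), 49 ft³ left
storage unit 4: place B4 (56 ft³), 44 ft³ left
storage unit 5: place B5 (51 ft³), 49 ft³ left
storage unit 1: place B6 (28 ft³), 4 ft³ left
storage unit 2: place B7 (21 ft³), 7 ft³ left
storage unit 3: place B8 (27 ft³), 22 ft³ left
storage unit 3: place B9 (14 ft³), 8 ft³ left
storage unit 4: place B10 (9 ft³), 35 ft³ left
storage unit 4: place B11 (13 ft³), 22 ft³ left
storage unit 4: place B12 (9 ft³), 13 ft³ left
storage unit 5: place B13 (14 ft³), 35 ft³ left
storage unit 6: place B14 (57 ft³), 43 ft³ left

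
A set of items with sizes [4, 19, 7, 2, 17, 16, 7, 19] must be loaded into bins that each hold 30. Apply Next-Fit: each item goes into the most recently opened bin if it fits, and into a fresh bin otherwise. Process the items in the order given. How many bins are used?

4

4 → bin 1 (remaining 26)
19 → bin 1 (remaining 7)
7 → bin 1 (remaining 0)
2 → bin 2 (remaining 28)
17 → bin 2 (remaining 11)
16 → bin 3 (remaining 14)
7 → bin 3 (remaining 7)
19 → bin 4 (remaining 11)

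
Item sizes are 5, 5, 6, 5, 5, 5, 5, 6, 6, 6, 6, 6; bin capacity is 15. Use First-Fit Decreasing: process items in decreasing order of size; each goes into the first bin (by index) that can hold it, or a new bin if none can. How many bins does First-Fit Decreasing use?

5

Sorted descending: 6, 6, 6, 6, 6, 6, 5, 5, 5, 5, 5, 5.
bin 1: place 6, 9 left
bin 1: place 6, 3 left
bin 2: place 6, 9 left
bin 2: place 6, 3 left
bin 3: place 6, 9 left
bin 3: place 6, 3 left
bin 4: place 5, 10 left
bin 4: place 5, 5 left
bin 4: place 5, 0 left
bin 5: place 5, 10 left
bin 5: place 5, 5 left
bin 5: place 5, 0 left
Final bins: [6,6] [6,6] [6,6] [5,5,5] [5,5,5].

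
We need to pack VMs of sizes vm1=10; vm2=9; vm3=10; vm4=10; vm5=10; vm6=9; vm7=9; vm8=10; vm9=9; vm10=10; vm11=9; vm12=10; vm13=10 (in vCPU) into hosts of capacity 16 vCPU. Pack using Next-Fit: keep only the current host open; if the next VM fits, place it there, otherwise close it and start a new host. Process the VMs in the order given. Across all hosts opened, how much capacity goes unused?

83

vm1 (10 vCPU) → host 1 (remaining 6 vCPU)
vm2 (9 vCPU) → host 2 (remaining 7 vCPU)
vm3 (10 vCPU) → host 3 (remaining 6 vCPU)
vm4 (10 vCPU) → host 4 (remaining 6 vCPU)
vm5 (10 vCPU) → host 5 (remaining 6 vCPU)
vm6 (9 vCPU) → host 6 (remaining 7 vCPU)
vm7 (9 vCPU) → host 7 (remaining 7 vCPU)
vm8 (10 vCPU) → host 8 (remaining 6 vCPU)
vm9 (9 vCPU) → host 9 (remaining 7 vCPU)
vm10 (10 vCPU) → host 10 (remaining 6 vCPU)
vm11 (9 vCPU) → host 11 (remaining 7 vCPU)
vm12 (10 vCPU) → host 12 (remaining 6 vCPU)
vm13 (10 vCPU) → host 13 (remaining 6 vCPU)
13 hosts × 16 vCPU = 208 vCPU; used 125 vCPU; unused 83 vCPU.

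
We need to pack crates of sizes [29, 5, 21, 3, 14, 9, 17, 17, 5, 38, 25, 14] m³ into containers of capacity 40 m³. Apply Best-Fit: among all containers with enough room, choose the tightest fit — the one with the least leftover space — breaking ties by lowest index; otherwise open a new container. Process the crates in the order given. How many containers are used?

container 1: place 29 m³, 11 m³ left
container 1: place 5 m³, 6 m³ left
container 2: place 21 m³, 19 m³ left
container 1: place 3 m³, 3 m³ left
container 2: place 14 m³, 5 m³ left
container 3: place 9 m³, 31 m³ left
container 3: place 17 m³, 14 m³ left
container 4: place 17 m³, 23 m³ left
container 2: place 5 m³, 0 m³ left
container 5: place 38 m³, 2 m³ left
container 6: place 25 m³, 15 m³ left
container 3: place 14 m³, 0 m³ left

6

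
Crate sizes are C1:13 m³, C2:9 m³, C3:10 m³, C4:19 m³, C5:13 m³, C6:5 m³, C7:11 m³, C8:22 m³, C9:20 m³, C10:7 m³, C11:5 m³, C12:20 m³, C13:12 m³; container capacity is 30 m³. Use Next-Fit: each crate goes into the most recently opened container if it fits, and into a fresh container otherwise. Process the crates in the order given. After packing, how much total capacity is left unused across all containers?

44

container 1: place C1 (13 m³), 17 m³ left
container 1: place C2 (9 m³), 8 m³ left
container 2: place C3 (10 m³), 20 m³ left
container 2: place C4 (19 m³), 1 m³ left
container 3: place C5 (13 m³), 17 m³ left
container 3: place C6 (5 m³), 12 m³ left
container 3: place C7 (11 m³), 1 m³ left
container 4: place C8 (22 m³), 8 m³ left
container 5: place C9 (20 m³), 10 m³ left
container 5: place C10 (7 m³), 3 m³ left
container 6: place C11 (5 m³), 25 m³ left
container 6: place C12 (20 m³), 5 m³ left
container 7: place C13 (12 m³), 18 m³ left
7 containers × 30 m³ = 210 m³; used 166 m³; unused 44 m³.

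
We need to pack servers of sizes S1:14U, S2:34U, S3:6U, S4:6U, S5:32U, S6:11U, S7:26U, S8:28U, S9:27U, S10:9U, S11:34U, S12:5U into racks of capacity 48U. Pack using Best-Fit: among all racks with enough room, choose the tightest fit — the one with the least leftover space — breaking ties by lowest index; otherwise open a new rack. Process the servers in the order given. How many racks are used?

6

Put S1 (14U) in rack 1; 34U remain.
Put S2 (34U) in rack 1; 0U remain.
Put S3 (6U) in rack 2; 42U remain.
Put S4 (6U) in rack 2; 36U remain.
Put S5 (32U) in rack 2; 4U remain.
Put S6 (11U) in rack 3; 37U remain.
Put S7 (26U) in rack 3; 11U remain.
Put S8 (28U) in rack 4; 20U remain.
Put S9 (27U) in rack 5; 21U remain.
Put S10 (9U) in rack 3; 2U remain.
Put S11 (34U) in rack 6; 14U remain.
Put S12 (5U) in rack 6; 9U remain.
Final racks: [14,34] [6,6,32] [11,26,9] [28] [27] [34,5].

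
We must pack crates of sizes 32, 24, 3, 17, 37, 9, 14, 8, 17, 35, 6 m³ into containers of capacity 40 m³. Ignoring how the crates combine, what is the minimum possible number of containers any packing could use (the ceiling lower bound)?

6

Total size = 32 + 24 + 3 + 17 + 37 + 9 + 14 + 8 + 17 + 35 + 6 = 202 m³.
⌈202 / 40⌉ = 6.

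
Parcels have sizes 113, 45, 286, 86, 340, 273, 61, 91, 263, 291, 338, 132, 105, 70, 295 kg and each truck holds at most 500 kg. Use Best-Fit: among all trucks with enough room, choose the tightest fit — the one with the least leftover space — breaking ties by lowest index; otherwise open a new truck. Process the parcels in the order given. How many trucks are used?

7 trucks

Put 113 kg in truck 1; 387 kg remain.
Put 45 kg in truck 1; 342 kg remain.
Put 286 kg in truck 1; 56 kg remain.
Put 86 kg in truck 2; 414 kg remain.
Put 340 kg in truck 2; 74 kg remain.
Put 273 kg in truck 3; 227 kg remain.
Put 61 kg in truck 2; 13 kg remain.
Put 91 kg in truck 3; 136 kg remain.
Put 263 kg in truck 4; 237 kg remain.
Put 291 kg in truck 5; 209 kg remain.
Put 338 kg in truck 6; 162 kg remain.
Put 132 kg in truck 3; 4 kg remain.
Put 105 kg in truck 6; 57 kg remain.
Put 70 kg in truck 5; 139 kg remain.
Put 295 kg in truck 7; 205 kg remain.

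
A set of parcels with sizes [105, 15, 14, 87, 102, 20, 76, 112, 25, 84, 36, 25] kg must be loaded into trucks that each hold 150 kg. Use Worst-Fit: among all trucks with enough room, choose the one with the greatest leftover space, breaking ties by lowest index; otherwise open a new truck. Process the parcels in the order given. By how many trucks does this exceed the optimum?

0

Worst-Fit: [105,15,14] [87,20] [102] [76,25,25] [112] [84,36] → 6 trucks.
6 parcels exceed 75 kg (half the capacity), and no two of those can share a truck, so at least 6 trucks are needed.
So 6 is already optimal.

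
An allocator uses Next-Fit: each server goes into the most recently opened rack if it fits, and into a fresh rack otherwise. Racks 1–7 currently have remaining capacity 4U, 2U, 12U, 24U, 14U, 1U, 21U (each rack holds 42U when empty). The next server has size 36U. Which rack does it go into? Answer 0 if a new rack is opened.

Next-Fit only looks at rack 7, which has 21U free.
36U does not fit, so a new rack is opened.

0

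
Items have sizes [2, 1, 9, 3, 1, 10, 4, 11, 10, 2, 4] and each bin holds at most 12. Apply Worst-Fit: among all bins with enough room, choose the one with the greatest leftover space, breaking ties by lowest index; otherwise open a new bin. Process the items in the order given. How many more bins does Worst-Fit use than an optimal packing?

1

Worst-Fit: [2,1,9] [3,1,4,2] [10] [11] [10] [4] → 6 bins.
Total size 57; any packing needs at least ⌈57/12⌉ = 5 bins.
An optimal packing achieves that bound: [11,1] [10,2] [10,2] [9,3] [4,4,1] → 5 bins.
Excess: 6 − 5 = 1.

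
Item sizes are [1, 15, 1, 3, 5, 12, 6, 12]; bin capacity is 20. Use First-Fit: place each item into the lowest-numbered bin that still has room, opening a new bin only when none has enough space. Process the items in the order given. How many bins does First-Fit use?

3

Put 1 in bin 1; 19 remain.
Put 15 in bin 1; 4 remain.
Put 1 in bin 1; 3 remain.
Put 3 in bin 1; 0 remain.
Put 5 in bin 2; 15 remain.
Put 12 in bin 2; 3 remain.
Put 6 in bin 3; 14 remain.
Put 12 in bin 3; 2 remain.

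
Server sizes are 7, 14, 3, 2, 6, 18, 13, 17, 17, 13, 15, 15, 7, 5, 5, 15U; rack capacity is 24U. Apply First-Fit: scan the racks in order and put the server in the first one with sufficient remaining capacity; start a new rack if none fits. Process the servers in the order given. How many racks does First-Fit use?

Put 7U in rack 1; 17U remain.
Put 14U in rack 1; 3U remain.
Put 3U in rack 1; 0U remain.
Put 2U in rack 2; 22U remain.
Put 6U in rack 2; 16U remain.
Put 18U in rack 3; 6U remain.
Put 13U in rack 2; 3U remain.
Put 17U in rack 4; 7U remain.
Put 17U in rack 5; 7U remain.
Put 13U in rack 6; 11U remain.
Put 15U in rack 7; 9U remain.
Put 15U in rack 8; 9U remain.
Put 7U in rack 4; 0U remain.
Put 5U in rack 3; 1U remain.
Put 5U in rack 5; 2U remain.
Put 15U in rack 9; 9U remain.

9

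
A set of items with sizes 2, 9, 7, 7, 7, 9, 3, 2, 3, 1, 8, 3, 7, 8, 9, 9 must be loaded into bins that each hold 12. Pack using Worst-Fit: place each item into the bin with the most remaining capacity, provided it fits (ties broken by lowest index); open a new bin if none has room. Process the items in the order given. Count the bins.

bin 1: place 2, 10 left
bin 1: place 9, 1 left
bin 2: place 7, 5 left
bin 3: place 7, 5 left
bin 4: place 7, 5 left
bin 5: place 9, 3 left
bin 2: place 3, 2 left
bin 3: place 2, 3 left
bin 4: place 3, 2 left
bin 3: place 1, 2 left
bin 6: place 8, 4 left
bin 6: place 3, 1 left
bin 7: place 7, 5 left
bin 8: place 8, 4 left
bin 9: place 9, 3 left
bin 10: place 9, 3 left

10 bins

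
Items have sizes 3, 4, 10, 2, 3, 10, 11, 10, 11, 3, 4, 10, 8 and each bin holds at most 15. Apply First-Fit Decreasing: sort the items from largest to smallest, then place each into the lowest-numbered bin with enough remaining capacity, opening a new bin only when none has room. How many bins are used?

Sorted descending: 11, 11, 10, 10, 10, 10, 8, 4, 4, 3, 3, 3, 2.
Put 11 in bin 1; 4 remain.
Put 11 in bin 2; 4 remain.
Put 10 in bin 3; 5 remain.
Put 10 in bin 4; 5 remain.
Put 10 in bin 5; 5 remain.
Put 10 in bin 6; 5 remain.
Put 8 in bin 7; 7 remain.
Put 4 in bin 1; 0 remain.
Put 4 in bin 2; 0 remain.
Put 3 in bin 3; 2 remain.
Put 3 in bin 4; 2 remain.
Put 3 in bin 5; 2 remain.
Put 2 in bin 3; 0 remain.
Final bins: [11,4] [11,4] [10,3,2] [10,3] [10,3] [10] [8].

7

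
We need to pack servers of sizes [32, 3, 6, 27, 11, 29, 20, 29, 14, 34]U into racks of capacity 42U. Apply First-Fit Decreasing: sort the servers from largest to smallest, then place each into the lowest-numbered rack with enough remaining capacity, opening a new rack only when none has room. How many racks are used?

6

Sorted descending: 34, 32, 29, 29, 27, 20, 14, 11, 6, 3.
34U → rack 1 (remaining 8U)
32U → rack 2 (remaining 10U)
29U → rack 3 (remaining 13U)
29U → rack 4 (remaining 13U)
27U → rack 5 (remaining 15U)
20U → rack 6 (remaining 22U)
14U → rack 5 (remaining 1U)
11U → rack 3 (remaining 2U)
6U → rack 1 (remaining 2U)
3U → rack 2 (remaining 7U)
Final racks: [34,6] [32,3] [29,11] [29] [27,14] [20].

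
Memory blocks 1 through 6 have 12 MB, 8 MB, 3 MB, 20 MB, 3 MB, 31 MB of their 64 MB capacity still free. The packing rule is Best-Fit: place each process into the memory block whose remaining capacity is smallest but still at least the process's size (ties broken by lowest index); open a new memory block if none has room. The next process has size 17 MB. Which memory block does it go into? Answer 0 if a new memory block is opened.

Memory blocks with room: memory block 4 (20 MB), memory block 6 (31 MB).
Tightest fit is memory block 4 with 20 MB free.

4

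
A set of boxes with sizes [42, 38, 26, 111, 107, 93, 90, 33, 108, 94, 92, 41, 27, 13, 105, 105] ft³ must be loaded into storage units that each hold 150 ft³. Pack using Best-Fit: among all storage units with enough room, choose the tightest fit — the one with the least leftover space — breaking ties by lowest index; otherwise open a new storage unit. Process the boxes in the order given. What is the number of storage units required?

10 storage units

storage unit 1: place 42 ft³, 108 ft³ left
storage unit 1: place 38 ft³, 70 ft³ left
storage unit 1: place 26 ft³, 44 ft³ left
storage unit 2: place 111 ft³, 39 ft³ left
storage unit 3: place 107 ft³, 43 ft³ left
storage unit 4: place 93 ft³, 57 ft³ left
storage unit 5: place 90 ft³, 60 ft³ left
storage unit 2: place 33 ft³, 6 ft³ left
storage unit 6: place 108 ft³, 42 ft³ left
storage unit 7: place 94 ft³, 56 ft³ left
storage unit 8: place 92 ft³, 58 ft³ left
storage unit 6: place 41 ft³, 1 ft³ left
storage unit 3: place 27 ft³, 16 ft³ left
storage unit 3: place 13 ft³, 3 ft³ left
storage unit 9: place 105 ft³, 45 ft³ left
storage unit 10: place 105 ft³, 45 ft³ left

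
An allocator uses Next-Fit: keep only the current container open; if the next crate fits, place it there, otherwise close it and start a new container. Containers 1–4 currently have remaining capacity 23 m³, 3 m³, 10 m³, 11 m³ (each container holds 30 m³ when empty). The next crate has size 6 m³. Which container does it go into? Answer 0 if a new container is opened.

Next-Fit only looks at container 4, which has 11 m³ free.
6 m³ fits there.

4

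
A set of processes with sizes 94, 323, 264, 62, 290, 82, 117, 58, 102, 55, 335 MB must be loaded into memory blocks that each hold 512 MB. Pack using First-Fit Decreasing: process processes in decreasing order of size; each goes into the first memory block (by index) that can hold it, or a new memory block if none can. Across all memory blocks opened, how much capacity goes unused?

266

Sorted descending: 335, 323, 290, 264, 117, 102, 94, 82, 62, 58, 55.
memory block 1: place 335 MB, 177 MB left
memory block 2: place 323 MB, 189 MB left
memory block 3: place 290 MB, 222 MB left
memory block 4: place 264 MB, 248 MB left
memory block 1: place 117 MB, 60 MB left
memory block 2: place 102 MB, 87 MB left
memory block 3: place 94 MB, 128 MB left
memory block 2: place 82 MB, 5 MB left
memory block 3: place 62 MB, 66 MB left
memory block 1: place 58 MB, 2 MB left
memory block 3: place 55 MB, 11 MB left
4 memory blocks × 512 MB = 2048 MB; used 1782 MB; unused 266 MB.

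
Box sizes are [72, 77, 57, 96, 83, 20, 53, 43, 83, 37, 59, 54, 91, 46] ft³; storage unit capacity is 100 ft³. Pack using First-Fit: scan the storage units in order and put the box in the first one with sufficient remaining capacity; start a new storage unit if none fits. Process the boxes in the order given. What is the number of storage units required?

10 storage units

storage unit 1: place 72 ft³, 28 ft³ left
storage unit 2: place 77 ft³, 23 ft³ left
storage unit 3: place 57 ft³, 43 ft³ left
storage unit 4: place 96 ft³, 4 ft³ left
storage unit 5: place 83 ft³, 17 ft³ left
storage unit 1: place 20 ft³, 8 ft³ left
storage unit 6: place 53 ft³, 47 ft³ left
storage unit 3: place 43 ft³, 0 ft³ left
storage unit 7: place 83 ft³, 17 ft³ left
storage unit 6: place 37 ft³, 10 ft³ left
storage unit 8: place 59 ft³, 41 ft³ left
storage unit 9: place 54 ft³, 46 ft³ left
storage unit 10: place 91 ft³, 9 ft³ left
storage unit 9: place 46 ft³, 0 ft³ left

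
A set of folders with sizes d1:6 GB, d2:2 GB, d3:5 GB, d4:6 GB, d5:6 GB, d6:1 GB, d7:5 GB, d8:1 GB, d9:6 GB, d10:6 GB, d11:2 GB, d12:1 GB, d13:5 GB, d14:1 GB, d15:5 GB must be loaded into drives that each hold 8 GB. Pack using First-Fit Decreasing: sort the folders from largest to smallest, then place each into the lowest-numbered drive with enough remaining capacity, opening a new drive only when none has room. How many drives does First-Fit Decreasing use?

9

Sorted descending: 6, 6, 6, 6, 6, 5, 5, 5, 5, 2, 2, 1, 1, 1, 1.
drive 1: place 6 GB, 2 GB left
drive 2: place 6 GB, 2 GB left
drive 3: place 6 GB, 2 GB left
drive 4: place 6 GB, 2 GB left
drive 5: place 6 GB, 2 GB left
drive 6: place 5 GB, 3 GB left
drive 7: place 5 GB, 3 GB left
drive 8: place 5 GB, 3 GB left
drive 9: place 5 GB, 3 GB left
drive 1: place 2 GB, 0 GB left
drive 2: place 2 GB, 0 GB left
drive 3: place 1 GB, 1 GB left
drive 3: place 1 GB, 0 GB left
drive 4: place 1 GB, 1 GB left
drive 4: place 1 GB, 0 GB left
Final drives: [6,2] [6,2] [6,1,1] [6,1,1] [6] [5] [5] [5] [5].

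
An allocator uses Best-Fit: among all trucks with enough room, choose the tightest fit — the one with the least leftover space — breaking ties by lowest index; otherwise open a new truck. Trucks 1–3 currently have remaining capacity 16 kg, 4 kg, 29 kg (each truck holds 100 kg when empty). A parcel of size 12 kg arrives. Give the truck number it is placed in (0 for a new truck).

1

Trucks with room: truck 1 (16 kg), truck 3 (29 kg).
Tightest fit is truck 1 with 16 kg free.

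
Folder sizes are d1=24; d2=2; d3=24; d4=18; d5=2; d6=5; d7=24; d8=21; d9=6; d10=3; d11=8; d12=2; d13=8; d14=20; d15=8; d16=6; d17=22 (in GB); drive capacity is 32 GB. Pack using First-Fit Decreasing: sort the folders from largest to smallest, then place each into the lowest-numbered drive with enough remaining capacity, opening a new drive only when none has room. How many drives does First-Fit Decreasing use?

Sorted descending: 24, 24, 24, 22, 21, 20, 18, 8, 8, 8, 6, 6, 5, 3, 2, 2, 2.
24 GB → drive 1 (remaining 8 GB)
24 GB → drive 2 (remaining 8 GB)
24 GB → drive 3 (remaining 8 GB)
22 GB → drive 4 (remaining 10 GB)
21 GB → drive 5 (remaining 11 GB)
20 GB → drive 6 (remaining 12 GB)
18 GB → drive 7 (remaining 14 GB)
8 GB → drive 1 (remaining 0 GB)
8 GB → drive 2 (remaining 0 GB)
8 GB → drive 3 (remaining 0 GB)
6 GB → drive 4 (remaining 4 GB)
6 GB → drive 5 (remaining 5 GB)
5 GB → drive 5 (remaining 0 GB)
3 GB → drive 4 (remaining 1 GB)
2 GB → drive 6 (remaining 10 GB)
2 GB → drive 6 (remaining 8 GB)
2 GB → drive 6 (remaining 6 GB)

7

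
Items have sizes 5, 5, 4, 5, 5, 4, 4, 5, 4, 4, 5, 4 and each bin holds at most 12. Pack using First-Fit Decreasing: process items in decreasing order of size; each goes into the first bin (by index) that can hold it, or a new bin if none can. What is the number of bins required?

Sorted descending: 5, 5, 5, 5, 5, 5, 4, 4, 4, 4, 4, 4.
5 → bin 1 (remaining 7)
5 → bin 1 (remaining 2)
5 → bin 2 (remaining 7)
5 → bin 2 (remaining 2)
5 → bin 3 (remaining 7)
5 → bin 3 (remaining 2)
4 → bin 4 (remaining 8)
4 → bin 4 (remaining 4)
4 → bin 4 (remaining 0)
4 → bin 5 (remaining 8)
4 → bin 5 (remaining 4)
4 → bin 5 (remaining 0)

5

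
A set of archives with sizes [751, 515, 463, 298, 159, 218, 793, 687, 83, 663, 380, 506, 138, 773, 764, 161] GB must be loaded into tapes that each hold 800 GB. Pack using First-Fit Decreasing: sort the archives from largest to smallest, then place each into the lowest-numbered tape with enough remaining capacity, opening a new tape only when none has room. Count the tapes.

10

Sorted descending: 793, 773, 764, 751, 687, 663, 515, 506, 463, 380, 298, 218, 161, 159, 138, 83.
tape 1: place 793 GB, 7 GB left
tape 2: place 773 GB, 27 GB left
tape 3: place 764 GB, 36 GB left
tape 4: place 751 GB, 49 GB left
tape 5: place 687 GB, 113 GB left
tape 6: place 663 GB, 137 GB left
tape 7: place 515 GB, 285 GB left
tape 8: place 506 GB, 294 GB left
tape 9: place 463 GB, 337 GB left
tape 10: place 380 GB, 420 GB left
tape 9: place 298 GB, 39 GB left
tape 7: place 218 GB, 67 GB left
tape 8: place 161 GB, 133 GB left
tape 10: place 159 GB, 261 GB left
tape 10: place 138 GB, 123 GB left
tape 5: place 83 GB, 30 GB left
Final tapes: [793] [773] [764] [751] [687,83] [663] [515,218] [506,161] [463,298] [380,159,138].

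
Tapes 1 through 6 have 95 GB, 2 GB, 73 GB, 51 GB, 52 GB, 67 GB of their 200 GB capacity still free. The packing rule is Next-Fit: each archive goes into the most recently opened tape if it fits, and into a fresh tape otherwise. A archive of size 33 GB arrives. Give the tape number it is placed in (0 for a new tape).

Next-Fit only looks at tape 6, which has 67 GB free.
33 GB fits there.

6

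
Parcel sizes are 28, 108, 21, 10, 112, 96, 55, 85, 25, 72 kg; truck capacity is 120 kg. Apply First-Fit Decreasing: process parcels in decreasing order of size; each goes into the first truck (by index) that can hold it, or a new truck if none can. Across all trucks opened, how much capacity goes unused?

Sorted descending: 112, 108, 96, 85, 72, 55, 28, 25, 21, 10.
truck 1: place 112 kg, 8 kg left
truck 2: place 108 kg, 12 kg left
truck 3: place 96 kg, 24 kg left
truck 4: place 85 kg, 35 kg left
truck 5: place 72 kg, 48 kg left
truck 6: place 55 kg, 65 kg left
truck 4: place 28 kg, 7 kg left
truck 5: place 25 kg, 23 kg left
truck 3: place 21 kg, 3 kg left
truck 2: place 10 kg, 2 kg left
6 trucks × 120 kg = 720 kg; used 612 kg; unused 108 kg.

108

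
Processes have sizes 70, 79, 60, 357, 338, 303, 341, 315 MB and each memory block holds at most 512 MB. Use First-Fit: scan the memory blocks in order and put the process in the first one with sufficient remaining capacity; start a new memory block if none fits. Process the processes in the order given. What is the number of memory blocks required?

Put 70 MB in memory block 1; 442 MB remain.
Put 79 MB in memory block 1; 363 MB remain.
Put 60 MB in memory block 1; 303 MB remain.
Put 357 MB in memory block 2; 155 MB remain.
Put 338 MB in memory block 3; 174 MB remain.
Put 303 MB in memory block 1; 0 MB remain.
Put 341 MB in memory block 4; 171 MB remain.
Put 315 MB in memory block 5; 197 MB remain.
Final memory blocks: [70,79,60,303] [357] [338] [341] [315].

5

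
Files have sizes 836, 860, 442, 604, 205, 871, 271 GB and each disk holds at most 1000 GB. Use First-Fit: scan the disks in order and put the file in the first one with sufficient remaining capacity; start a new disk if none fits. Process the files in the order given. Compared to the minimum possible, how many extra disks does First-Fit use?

0

First-Fit: [836] [860] [442,205,271] [604] [871] → 5 disks.
Total size 4089 GB; any packing needs at least ⌈4089/1000⌉ = 5 disks.
So 5 is already optimal.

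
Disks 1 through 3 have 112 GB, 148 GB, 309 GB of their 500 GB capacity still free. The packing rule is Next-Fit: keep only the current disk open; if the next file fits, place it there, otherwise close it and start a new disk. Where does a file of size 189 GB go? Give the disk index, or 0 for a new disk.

Next-Fit only looks at disk 3, which has 309 GB free.
189 GB fits there.

3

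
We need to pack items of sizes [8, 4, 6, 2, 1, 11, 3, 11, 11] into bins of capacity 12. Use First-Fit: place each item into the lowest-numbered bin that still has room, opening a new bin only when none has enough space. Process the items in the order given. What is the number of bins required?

5 bins

Put 8 in bin 1; 4 remain.
Put 4 in bin 1; 0 remain.
Put 6 in bin 2; 6 remain.
Put 2 in bin 2; 4 remain.
Put 1 in bin 2; 3 remain.
Put 11 in bin 3; 1 remain.
Put 3 in bin 2; 0 remain.
Put 11 in bin 4; 1 remain.
Put 11 in bin 5; 1 remain.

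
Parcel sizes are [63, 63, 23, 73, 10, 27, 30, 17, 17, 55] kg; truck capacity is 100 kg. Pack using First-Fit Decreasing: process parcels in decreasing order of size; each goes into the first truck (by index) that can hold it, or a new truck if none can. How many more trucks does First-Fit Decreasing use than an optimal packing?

First-Fit Decreasing: [73,27] [63,30] [63,23,10] [55,17,17] → 4 trucks.
Total size 378 kg; any packing needs at least ⌈378/100⌉ = 4 trucks.
So 4 is already optimal.

0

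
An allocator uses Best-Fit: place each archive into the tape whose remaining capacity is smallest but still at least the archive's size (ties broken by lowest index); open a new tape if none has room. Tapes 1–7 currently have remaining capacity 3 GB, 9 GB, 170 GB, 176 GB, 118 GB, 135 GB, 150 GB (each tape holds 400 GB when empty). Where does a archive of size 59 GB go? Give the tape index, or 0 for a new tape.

Tapes with room: tape 3 (170 GB), tape 4 (176 GB), tape 5 (118 GB), tape 6 (135 GB), tape 7 (150 GB).
Tightest fit is tape 5 with 118 GB free.

5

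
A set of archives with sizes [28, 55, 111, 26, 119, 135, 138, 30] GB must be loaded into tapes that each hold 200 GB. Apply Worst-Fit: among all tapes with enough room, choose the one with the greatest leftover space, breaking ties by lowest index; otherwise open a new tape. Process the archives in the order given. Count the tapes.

4

Put 28 GB in tape 1; 172 GB remain.
Put 55 GB in tape 1; 117 GB remain.
Put 111 GB in tape 1; 6 GB remain.
Put 26 GB in tape 2; 174 GB remain.
Put 119 GB in tape 2; 55 GB remain.
Put 135 GB in tape 3; 65 GB remain.
Put 138 GB in tape 4; 62 GB remain.
Put 30 GB in tape 3; 35 GB remain.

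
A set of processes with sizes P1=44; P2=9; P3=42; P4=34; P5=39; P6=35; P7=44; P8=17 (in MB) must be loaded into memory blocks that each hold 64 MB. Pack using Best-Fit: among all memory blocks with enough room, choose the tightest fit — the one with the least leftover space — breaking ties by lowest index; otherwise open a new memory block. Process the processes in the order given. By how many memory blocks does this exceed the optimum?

Best-Fit: [44,9] [42] [34] [39] [35] [44,17] → 6 memory blocks.
6 processes exceed 32 MB (half the capacity), and no two of those can share a memory block, so at least 6 memory blocks are needed.
So 6 is already optimal.

0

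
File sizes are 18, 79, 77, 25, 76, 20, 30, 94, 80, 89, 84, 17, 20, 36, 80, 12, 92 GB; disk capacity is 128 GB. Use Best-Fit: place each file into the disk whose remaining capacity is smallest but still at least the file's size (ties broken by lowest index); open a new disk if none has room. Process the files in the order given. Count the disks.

disk 1: place 18 GB, 110 GB left
disk 1: place 79 GB, 31 GB left
disk 2: place 77 GB, 51 GB left
disk 1: place 25 GB, 6 GB left
disk 3: place 76 GB, 52 GB left
disk 2: place 20 GB, 31 GB left
disk 2: place 30 GB, 1 GB left
disk 4: place 94 GB, 34 GB left
disk 5: place 80 GB, 48 GB left
disk 6: place 89 GB, 39 GB left
disk 7: place 84 GB, 44 GB left
disk 4: place 17 GB, 17 GB left
disk 6: place 20 GB, 19 GB left
disk 7: place 36 GB, 8 GB left
disk 8: place 80 GB, 48 GB left
disk 4: place 12 GB, 5 GB left
disk 9: place 92 GB, 36 GB left
Final disks: [18,79,25] [77,20,30] [76] [94,17,12] [80] [89,20] [84,36] [80] [92].

9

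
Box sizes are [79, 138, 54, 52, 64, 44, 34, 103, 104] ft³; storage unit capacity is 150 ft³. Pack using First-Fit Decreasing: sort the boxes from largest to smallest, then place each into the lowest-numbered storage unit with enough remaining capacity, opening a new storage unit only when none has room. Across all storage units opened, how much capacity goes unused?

Sorted descending: 138, 104, 103, 79, 64, 54, 52, 44, 34.
Put 138 ft³ in storage unit 1; 12 ft³ remain.
Put 104 ft³ in storage unit 2; 46 ft³ remain.
Put 103 ft³ in storage unit 3; 47 ft³ remain.
Put 79 ft³ in storage unit 4; 71 ft³ remain.
Put 64 ft³ in storage unit 4; 7 ft³ remain.
Put 54 ft³ in storage unit 5; 96 ft³ remain.
Put 52 ft³ in storage unit 5; 44 ft³ remain.
Put 44 ft³ in storage unit 2; 2 ft³ remain.
Put 34 ft³ in storage unit 3; 13 ft³ remain.
5 storage units × 150 ft³ = 750 ft³; used 672 ft³; unused 78 ft³.

78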